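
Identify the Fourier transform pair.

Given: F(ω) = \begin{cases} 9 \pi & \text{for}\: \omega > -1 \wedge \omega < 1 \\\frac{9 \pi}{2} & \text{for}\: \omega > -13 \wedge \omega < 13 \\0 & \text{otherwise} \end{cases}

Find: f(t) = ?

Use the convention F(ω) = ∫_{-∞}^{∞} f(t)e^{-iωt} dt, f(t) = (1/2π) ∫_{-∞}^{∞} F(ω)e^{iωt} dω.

f(t) = \frac{9 \sin{\left(7 t \right)} \cos{\left(6 t \right)}}{t}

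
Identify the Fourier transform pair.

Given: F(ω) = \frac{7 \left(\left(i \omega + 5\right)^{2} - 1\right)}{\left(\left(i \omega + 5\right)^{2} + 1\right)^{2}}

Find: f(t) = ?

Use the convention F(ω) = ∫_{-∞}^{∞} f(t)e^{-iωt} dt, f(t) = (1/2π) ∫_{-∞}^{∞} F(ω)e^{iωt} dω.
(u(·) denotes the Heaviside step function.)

f(t) = 7 t e^{- 5 t} \cos{\left(t \right)} u\left(t\right)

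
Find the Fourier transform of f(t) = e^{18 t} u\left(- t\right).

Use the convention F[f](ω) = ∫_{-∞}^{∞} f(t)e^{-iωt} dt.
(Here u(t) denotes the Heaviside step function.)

F(ω) = \frac{i}{\omega + 18 i}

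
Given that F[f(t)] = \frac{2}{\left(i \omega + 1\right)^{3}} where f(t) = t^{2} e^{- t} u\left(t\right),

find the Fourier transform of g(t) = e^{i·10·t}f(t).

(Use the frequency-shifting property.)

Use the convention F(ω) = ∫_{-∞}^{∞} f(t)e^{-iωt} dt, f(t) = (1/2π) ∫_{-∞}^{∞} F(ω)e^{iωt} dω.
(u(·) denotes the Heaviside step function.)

F[g](ω) = \frac{2}{\left(i \left(\omega - 10\right) + 1\right)^{3}}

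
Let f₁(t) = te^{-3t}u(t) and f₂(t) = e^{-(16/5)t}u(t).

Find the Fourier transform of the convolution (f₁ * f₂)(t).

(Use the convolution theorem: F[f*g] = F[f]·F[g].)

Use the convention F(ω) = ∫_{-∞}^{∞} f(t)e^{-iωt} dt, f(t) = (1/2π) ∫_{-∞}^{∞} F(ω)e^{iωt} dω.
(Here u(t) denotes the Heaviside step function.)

F[f₁*f₂](ω) = \frac{5}{\left(i \omega + 3\right)^{2} \left(5 i \omega + 16\right)}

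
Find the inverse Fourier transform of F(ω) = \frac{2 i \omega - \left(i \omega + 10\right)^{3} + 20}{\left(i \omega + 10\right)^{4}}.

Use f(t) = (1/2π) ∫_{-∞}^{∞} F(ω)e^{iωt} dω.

f(t) = \left(t^{2} - 1\right) e^{- 10 t} u\left(t\right)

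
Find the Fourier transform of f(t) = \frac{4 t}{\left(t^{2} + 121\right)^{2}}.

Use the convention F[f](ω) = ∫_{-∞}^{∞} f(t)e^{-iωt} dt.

F(ω) = - \frac{2 i \pi \omega e^{- 11 \left|{\omega}\right|}}{11}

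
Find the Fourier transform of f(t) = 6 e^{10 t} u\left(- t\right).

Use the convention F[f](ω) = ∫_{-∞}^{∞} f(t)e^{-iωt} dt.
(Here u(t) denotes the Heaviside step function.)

F(ω) = - \frac{6}{i \omega - 10}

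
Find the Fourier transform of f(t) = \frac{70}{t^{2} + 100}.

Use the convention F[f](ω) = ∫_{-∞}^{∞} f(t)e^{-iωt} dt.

F(ω) = 7 \pi e^{- 10 \left|{\omega}\right|}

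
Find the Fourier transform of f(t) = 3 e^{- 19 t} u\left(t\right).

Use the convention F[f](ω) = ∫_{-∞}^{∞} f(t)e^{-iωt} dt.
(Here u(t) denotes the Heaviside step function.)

F(ω) = \frac{3}{i \omega + 19}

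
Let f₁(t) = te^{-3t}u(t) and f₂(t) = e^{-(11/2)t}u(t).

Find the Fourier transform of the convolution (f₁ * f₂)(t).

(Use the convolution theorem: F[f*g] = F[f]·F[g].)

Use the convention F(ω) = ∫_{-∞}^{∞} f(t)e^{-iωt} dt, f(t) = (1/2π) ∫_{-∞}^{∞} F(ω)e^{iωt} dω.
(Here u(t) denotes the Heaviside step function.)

F[f₁*f₂](ω) = \frac{2}{\left(i \omega + 3\right)^{2} \left(2 i \omega + 11\right)}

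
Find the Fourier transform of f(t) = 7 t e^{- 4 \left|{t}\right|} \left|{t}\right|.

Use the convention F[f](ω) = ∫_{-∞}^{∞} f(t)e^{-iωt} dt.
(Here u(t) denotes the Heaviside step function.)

F(ω) = \frac{28 i \omega \left(\omega^{2} - 48\right)}{\left(\omega^{2} + 16\right)^{3}}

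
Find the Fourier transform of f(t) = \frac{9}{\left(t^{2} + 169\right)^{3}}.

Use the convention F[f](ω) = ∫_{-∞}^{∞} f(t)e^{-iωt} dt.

F(ω) = \frac{9 \pi \left(169 \omega^{2} + 39 \left|{\omega}\right| + 3\right) e^{- 13 \left|{\omega}\right|}}{2970344}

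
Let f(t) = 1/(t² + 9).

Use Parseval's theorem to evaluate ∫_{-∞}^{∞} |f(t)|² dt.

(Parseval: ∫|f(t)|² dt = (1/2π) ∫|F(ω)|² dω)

∫|f(t)|² dt = \frac{\pi}{54}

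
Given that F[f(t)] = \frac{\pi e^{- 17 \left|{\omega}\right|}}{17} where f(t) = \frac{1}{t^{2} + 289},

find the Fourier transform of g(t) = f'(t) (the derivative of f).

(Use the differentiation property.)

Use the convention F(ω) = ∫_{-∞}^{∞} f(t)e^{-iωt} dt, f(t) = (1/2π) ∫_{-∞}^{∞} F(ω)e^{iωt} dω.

F[g](ω) = \frac{i \pi \omega e^{- 17 \left|{\omega}\right|}}{17}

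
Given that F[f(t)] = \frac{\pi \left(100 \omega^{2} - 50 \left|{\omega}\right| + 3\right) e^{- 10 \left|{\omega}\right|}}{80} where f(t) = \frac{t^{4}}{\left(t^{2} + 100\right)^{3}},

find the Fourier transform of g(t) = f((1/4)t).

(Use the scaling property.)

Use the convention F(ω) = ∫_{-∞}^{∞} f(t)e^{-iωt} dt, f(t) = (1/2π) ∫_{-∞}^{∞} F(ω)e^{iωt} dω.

F[g](ω) = \frac{\pi \left(1600 \omega^{2} - 200 \left|{\omega}\right| + 3\right) e^{- 40 \left|{\omega}\right|}}{20}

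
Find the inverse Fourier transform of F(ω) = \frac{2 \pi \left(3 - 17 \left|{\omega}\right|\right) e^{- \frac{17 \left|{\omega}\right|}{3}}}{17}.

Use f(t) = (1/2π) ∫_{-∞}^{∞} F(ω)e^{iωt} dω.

f(t) = \frac{4 t^{2}}{\left(t^{2} + \frac{289}{9}\right)^{2}}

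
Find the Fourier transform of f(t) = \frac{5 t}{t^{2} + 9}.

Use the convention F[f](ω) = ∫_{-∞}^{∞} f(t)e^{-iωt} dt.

F(ω) = - 5 i \pi e^{- 3 \left|{\omega}\right|} \operatorname{sign}{\left(\omega \right)}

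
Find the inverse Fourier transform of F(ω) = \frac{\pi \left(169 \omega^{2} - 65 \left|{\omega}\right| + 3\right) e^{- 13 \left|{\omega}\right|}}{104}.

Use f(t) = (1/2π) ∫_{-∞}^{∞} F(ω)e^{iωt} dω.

f(t) = \frac{t^{4}}{\left(t^{2} + 169\right)^{3}}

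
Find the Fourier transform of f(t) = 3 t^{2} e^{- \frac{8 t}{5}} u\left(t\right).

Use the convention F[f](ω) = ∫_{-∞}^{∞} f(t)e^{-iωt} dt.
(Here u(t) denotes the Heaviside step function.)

F(ω) = \frac{750}{\left(5 i \omega + 8\right)^{3}}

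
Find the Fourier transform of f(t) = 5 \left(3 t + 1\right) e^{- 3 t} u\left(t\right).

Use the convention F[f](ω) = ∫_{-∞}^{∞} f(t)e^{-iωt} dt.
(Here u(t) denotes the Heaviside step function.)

F(ω) = \frac{5 \left(- i \omega - 6\right)}{\omega^{2} - 6 i \omega - 9}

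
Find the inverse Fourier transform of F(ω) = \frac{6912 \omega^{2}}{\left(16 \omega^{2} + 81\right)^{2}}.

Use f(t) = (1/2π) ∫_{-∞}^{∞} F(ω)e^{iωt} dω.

f(t) = 3 \left(1 - \frac{9 \left|{t}\right|}{4}\right) e^{- \frac{9 \left|{t}\right|}{4}}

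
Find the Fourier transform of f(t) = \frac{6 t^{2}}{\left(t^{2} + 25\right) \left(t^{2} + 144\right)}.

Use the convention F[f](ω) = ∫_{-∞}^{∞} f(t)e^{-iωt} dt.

F(ω) = \frac{6 \pi \left(12 - 5 e^{7 \left|{\omega}\right|}\right) e^{- 12 \left|{\omega}\right|}}{119}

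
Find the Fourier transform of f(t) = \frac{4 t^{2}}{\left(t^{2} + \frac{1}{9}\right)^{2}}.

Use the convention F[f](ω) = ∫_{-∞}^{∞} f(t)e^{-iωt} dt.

F(ω) = 2 \pi \left(3 - \left|{\omega}\right|\right) e^{- \frac{\left|{\omega}\right|}{3}}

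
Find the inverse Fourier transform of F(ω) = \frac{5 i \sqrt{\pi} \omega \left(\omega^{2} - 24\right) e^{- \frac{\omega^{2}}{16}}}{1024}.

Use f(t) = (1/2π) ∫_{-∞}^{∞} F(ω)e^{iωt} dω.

f(t) = 5 t^{3} e^{- 4 t^{2}}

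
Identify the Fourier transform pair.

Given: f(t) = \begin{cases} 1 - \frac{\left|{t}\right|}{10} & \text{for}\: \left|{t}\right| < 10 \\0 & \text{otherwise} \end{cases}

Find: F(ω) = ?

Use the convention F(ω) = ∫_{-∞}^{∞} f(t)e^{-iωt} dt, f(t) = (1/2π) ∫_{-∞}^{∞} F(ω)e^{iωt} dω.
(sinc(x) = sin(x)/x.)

F(ω) = 10 \operatorname{sinc}^{2}{\left(5 \omega \right)}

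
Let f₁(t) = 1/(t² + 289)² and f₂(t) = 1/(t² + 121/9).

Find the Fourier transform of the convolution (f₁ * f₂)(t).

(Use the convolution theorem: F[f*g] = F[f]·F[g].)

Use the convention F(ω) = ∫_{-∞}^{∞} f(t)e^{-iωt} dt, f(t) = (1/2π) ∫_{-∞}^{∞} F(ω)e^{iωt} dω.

F[f₁*f₂](ω) = \frac{3 \pi^{2} \left(17 \left|{\omega}\right| + 1\right) e^{- \frac{62 \left|{\omega}\right|}{3}}}{108086}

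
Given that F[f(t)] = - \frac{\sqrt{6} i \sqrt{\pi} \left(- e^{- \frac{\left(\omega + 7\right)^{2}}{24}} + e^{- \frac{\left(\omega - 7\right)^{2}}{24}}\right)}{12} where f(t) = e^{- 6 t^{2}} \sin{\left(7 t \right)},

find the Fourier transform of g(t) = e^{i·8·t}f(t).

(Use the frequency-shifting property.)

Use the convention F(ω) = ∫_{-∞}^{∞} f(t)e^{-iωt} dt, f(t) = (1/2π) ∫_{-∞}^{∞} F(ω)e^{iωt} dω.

F[g](ω) = \frac{\sqrt{6} i \sqrt{\pi} e^{- \frac{\left(\omega - 1\right)^{2}}{24}}}{12} - \frac{\sqrt{6} i \sqrt{\pi} e^{- \frac{\left(\omega - 15\right)^{2}}{24}}}{12}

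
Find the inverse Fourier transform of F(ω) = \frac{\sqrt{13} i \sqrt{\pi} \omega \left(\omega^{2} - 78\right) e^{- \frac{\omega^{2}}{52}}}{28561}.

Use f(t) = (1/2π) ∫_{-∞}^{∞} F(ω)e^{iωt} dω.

f(t) = 8 t^{3} e^{- 13 t^{2}}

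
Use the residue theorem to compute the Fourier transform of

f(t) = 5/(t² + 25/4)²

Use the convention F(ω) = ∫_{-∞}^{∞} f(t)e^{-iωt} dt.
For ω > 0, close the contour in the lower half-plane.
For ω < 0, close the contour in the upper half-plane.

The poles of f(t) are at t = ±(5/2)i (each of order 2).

Let g(z) = f(z)e^{-iωz}; for large |z| the factor e^{-iωz} decays in the lower half-plane when ω > 0 and in the upper half-plane when ω < 0.

Case ω > 0 (lower half-plane, clockwise contour ⇒ F(ω) = -2πi·ΣRes):
  Res_{z = - \frac{5 i}{2}} g(z) = \frac{i \left(5 \omega + 2\right) e^{- \frac{5 \omega}{2}}}{25} (pole of order 2)
  F(ω) = -2πi·ΣRes = \frac{2 \pi \left(5 \omega + 2\right) e^{- \frac{5 \omega}{2}}}{25}

Case ω < 0 (upper half-plane, counterclockwise contour ⇒ F(ω) = +2πi·ΣRes):
  Res_{z = \frac{5 i}{2}} g(z) = \frac{i \left(5 \omega - 2\right) e^{\frac{5 \omega}{2}}}{25} (pole of order 2)
  F(ω) = 2πi·ΣRes = \frac{2 \pi \left(2 - 5 \omega\right) e^{\frac{5 \omega}{2}}}{25}

Both cases combine into a single formula in |ω|:

F(ω) = \frac{2 \pi \left(5 \left|{\omega}\right| + 2\right) e^{- \frac{5 \left|{\omega}\right|}{2}}}{25}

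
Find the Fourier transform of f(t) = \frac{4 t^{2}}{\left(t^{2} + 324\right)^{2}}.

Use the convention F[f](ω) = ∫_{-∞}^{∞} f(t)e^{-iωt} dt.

F(ω) = \frac{\pi \left(1 - 18 \left|{\omega}\right|\right) e^{- 18 \left|{\omega}\right|}}{9}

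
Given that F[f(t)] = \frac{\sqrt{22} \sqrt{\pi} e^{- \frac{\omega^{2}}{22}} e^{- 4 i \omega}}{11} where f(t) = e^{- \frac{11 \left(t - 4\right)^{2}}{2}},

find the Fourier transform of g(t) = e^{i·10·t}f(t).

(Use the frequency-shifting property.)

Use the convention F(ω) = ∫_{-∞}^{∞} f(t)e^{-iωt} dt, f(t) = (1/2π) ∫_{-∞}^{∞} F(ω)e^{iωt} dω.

F[g](ω) = \frac{\sqrt{22} \sqrt{\pi} e^{- \frac{\left(\omega - 10\right) \left(\omega - 10 + 88 i\right)}{22}}}{11}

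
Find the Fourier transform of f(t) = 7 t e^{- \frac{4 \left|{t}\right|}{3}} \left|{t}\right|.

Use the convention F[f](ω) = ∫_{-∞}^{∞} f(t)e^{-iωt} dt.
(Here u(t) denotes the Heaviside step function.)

F(ω) = \frac{6804 i \omega \left(3 \omega^{2} - 16\right)}{\left(9 \omega^{2} + 16\right)^{3}}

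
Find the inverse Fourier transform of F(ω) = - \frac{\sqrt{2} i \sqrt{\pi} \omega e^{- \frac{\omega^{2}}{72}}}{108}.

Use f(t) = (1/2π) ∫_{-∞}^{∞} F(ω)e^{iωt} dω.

f(t) = 2 t e^{- 18 t^{2}}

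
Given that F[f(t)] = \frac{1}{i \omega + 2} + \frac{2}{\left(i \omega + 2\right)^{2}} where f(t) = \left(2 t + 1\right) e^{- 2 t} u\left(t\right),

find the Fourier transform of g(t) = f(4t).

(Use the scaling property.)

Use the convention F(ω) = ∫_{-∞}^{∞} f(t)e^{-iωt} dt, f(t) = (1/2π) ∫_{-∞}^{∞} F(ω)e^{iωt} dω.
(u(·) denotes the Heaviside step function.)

F[g](ω) = \frac{- i \omega - 16}{\omega^{2} - 16 i \omega - 64}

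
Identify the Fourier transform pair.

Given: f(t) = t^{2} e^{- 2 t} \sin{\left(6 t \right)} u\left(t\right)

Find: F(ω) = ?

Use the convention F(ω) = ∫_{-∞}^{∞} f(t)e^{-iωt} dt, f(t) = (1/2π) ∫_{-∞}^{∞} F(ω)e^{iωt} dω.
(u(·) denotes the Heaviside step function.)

F(ω) = \frac{36 \left(\left(i \omega + 2\right)^{2} - 12\right)}{\left(\left(i \omega + 2\right)^{2} + 36\right)^{3}}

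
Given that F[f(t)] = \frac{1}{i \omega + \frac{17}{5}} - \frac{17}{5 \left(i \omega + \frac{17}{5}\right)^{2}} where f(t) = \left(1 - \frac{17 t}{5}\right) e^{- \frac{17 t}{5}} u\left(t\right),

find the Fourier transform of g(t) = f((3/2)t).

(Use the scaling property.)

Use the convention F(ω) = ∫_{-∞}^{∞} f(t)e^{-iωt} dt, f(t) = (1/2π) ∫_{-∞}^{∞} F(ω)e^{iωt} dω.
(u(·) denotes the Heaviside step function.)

F[g](ω) = \frac{100 i \omega}{- 100 \omega^{2} + 1020 i \omega + 2601}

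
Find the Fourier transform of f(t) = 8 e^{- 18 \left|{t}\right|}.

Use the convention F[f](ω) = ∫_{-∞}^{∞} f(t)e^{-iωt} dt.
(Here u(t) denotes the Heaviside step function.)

F(ω) = \frac{288}{\omega^{2} + 324}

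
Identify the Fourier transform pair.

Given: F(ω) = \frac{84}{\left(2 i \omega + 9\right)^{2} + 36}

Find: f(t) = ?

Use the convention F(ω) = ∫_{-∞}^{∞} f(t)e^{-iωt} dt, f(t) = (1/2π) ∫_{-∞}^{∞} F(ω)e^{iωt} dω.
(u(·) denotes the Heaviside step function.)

f(t) = 7 e^{- \frac{9 t}{2}} \sin{\left(3 t \right)} u\left(t\right)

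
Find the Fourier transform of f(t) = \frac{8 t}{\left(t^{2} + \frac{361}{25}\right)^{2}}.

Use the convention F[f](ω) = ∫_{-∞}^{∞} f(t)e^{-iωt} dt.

F(ω) = - \frac{20 i \pi \omega e^{- \frac{19 \left|{\omega}\right|}{5}}}{19}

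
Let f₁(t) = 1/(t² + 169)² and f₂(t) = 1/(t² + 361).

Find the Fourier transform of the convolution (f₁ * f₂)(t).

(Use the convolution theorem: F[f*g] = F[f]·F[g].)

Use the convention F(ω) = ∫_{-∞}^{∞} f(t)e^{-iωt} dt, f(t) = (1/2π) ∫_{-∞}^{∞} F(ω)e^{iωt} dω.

F[f₁*f₂](ω) = \frac{\pi^{2} \left(13 \left|{\omega}\right| + 1\right) e^{- 32 \left|{\omega}\right|}}{83486}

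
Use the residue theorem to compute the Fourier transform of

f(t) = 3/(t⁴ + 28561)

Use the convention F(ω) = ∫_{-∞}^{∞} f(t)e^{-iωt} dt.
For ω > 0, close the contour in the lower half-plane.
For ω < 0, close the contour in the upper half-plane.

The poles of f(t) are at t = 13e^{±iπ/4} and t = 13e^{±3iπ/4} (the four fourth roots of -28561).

Let g(z) = f(z)e^{-iωz}; for large |z| the factor e^{-iωz} decays in the lower half-plane when ω > 0 and in the upper half-plane when ω < 0.

Case ω > 0 (lower half-plane, clockwise contour ⇒ F(ω) = -2πi·ΣRes):
  Res_{z = - \frac{13 \sqrt{2}}{2} - \frac{13 \sqrt{2} i}{2}} g(z) = \frac{3 \sqrt{2} i \left(1 - i\right) e^{\frac{13 \sqrt{2} \omega \left(-1 + i\right)}{2}}}{17576}
  Res_{z = \frac{13 \sqrt{2}}{2} - \frac{13 \sqrt{2} i}{2}} g(z) = \frac{3 \sqrt{2} i \left(1 + i\right) e^{- \frac{13 \sqrt{2} \omega \left(1 + i\right)}{2}}}{17576}
  F(ω) = -2πi·ΣRes = \frac{3 \sqrt{2} \pi \left(1 - i\right) \left(e^{13 \sqrt{2} i \omega} + i\right) e^{- \frac{13 \sqrt{2} \omega \left(1 + i\right)}{2}}}{8788} = \frac{3 \pi e^{- \frac{13 \sqrt{2} \omega}{2}} \sin{\left(\frac{13 \sqrt{2} \omega}{2} + \frac{\pi}{4} \right)}}{2197}

Case ω < 0 (upper half-plane, counterclockwise contour ⇒ F(ω) = +2πi·ΣRes):
  Res_{z = \frac{13 \sqrt{2}}{2} + \frac{13 \sqrt{2} i}{2}} g(z) = \frac{3 \sqrt{2} i \left(-1 + i\right) e^{\frac{13 \sqrt{2} \omega \left(1 - i\right)}{2}}}{17576}
  Res_{z = - \frac{13 \sqrt{2}}{2} + \frac{13 \sqrt{2} i}{2}} g(z) = \frac{3 \sqrt{2} \left(1 - i\right) e^{\frac{13 \sqrt{2} \omega \left(1 + i\right)}{2}}}{17576}
  F(ω) = 2πi·ΣRes = - \frac{3 \sqrt{2} i \pi \left(i \left(1 - i\right) e^{\frac{13 \sqrt{2} \omega \left(1 - i\right)}{2}} - \left(1 - i\right) e^{\frac{13 \sqrt{2} \omega \left(1 + i\right)}{2}}\right)}{8788} = \frac{3 \pi e^{\frac{13 \sqrt{2} \omega}{2}} \cos{\left(\frac{13 \sqrt{2} \omega}{2} + \frac{\pi}{4} \right)}}{2197}

Both cases combine into a single formula in |ω|:

F(ω) = \frac{3 \pi e^{- \frac{13 \sqrt{2} \left|{\omega}\right|}{2}} \sin{\left(\frac{13 \sqrt{2} \left|{\omega}\right|}{2} + \frac{\pi}{4} \right)}}{2197}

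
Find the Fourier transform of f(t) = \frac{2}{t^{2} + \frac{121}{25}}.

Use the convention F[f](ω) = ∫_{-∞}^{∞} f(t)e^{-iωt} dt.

F(ω) = \frac{10 \pi e^{- \frac{11 \left|{\omega}\right|}{5}}}{11}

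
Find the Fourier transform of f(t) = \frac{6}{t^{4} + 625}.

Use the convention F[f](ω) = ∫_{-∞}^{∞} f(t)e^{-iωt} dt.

F(ω) = \frac{6 \pi e^{- \frac{5 \sqrt{2} \left|{\omega}\right|}{2}} \sin{\left(\frac{5 \sqrt{2} \left|{\omega}\right|}{2} + \frac{\pi}{4} \right)}}{125}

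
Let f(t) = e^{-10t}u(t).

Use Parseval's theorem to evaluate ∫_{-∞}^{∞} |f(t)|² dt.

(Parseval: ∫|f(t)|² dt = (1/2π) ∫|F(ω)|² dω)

∫|f(t)|² dt = \frac{1}{20}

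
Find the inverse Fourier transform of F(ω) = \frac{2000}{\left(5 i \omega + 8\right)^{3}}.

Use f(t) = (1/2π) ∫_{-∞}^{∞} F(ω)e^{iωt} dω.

f(t) = 8 t^{2} e^{- \frac{8 t}{5}} u\left(t\right)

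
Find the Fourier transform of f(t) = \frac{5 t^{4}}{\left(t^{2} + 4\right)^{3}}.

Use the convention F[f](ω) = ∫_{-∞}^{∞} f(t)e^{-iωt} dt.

F(ω) = \frac{5 \pi \left(4 \omega^{2} - 10 \left|{\omega}\right| + 3\right) e^{- 2 \left|{\omega}\right|}}{16}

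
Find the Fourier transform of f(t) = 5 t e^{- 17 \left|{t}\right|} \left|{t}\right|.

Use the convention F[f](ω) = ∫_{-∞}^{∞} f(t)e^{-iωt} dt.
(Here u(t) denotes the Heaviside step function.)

F(ω) = \frac{20 i \omega \left(\omega^{2} - 867\right)}{\left(\omega^{2} + 289\right)^{3}}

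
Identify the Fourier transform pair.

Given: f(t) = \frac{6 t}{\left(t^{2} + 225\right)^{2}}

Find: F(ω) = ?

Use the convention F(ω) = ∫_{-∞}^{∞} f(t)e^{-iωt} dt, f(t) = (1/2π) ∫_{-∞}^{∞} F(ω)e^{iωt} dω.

F(ω) = - \frac{i \pi \omega e^{- 15 \left|{\omega}\right|}}{5}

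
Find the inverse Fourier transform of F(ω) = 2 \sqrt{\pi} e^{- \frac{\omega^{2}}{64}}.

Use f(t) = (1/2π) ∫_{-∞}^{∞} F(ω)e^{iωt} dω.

f(t) = 8 e^{- 16 t^{2}}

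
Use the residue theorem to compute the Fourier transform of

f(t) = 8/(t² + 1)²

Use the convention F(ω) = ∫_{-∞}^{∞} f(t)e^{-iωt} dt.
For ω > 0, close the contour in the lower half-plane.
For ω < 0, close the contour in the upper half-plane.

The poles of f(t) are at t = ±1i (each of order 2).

Let g(z) = f(z)e^{-iωz}; for large |z| the factor e^{-iωz} decays in the lower half-plane when ω > 0 and in the upper half-plane when ω < 0.

Case ω > 0 (lower half-plane, clockwise contour ⇒ F(ω) = -2πi·ΣRes):
  Res_{z = - i} g(z) = 2 i \left(\omega + 1\right) e^{- \omega} (pole of order 2)
  F(ω) = -2πi·ΣRes = 4 \pi \left(\omega + 1\right) e^{- \omega}

Case ω < 0 (upper half-plane, counterclockwise contour ⇒ F(ω) = +2πi·ΣRes):
  Res_{z = i} g(z) = 2 i \left(\omega - 1\right) e^{\omega} (pole of order 2)
  F(ω) = 2πi·ΣRes = 4 \pi \left(1 - \omega\right) e^{\omega}

Both cases combine into a single formula in |ω|:

F(ω) = 4 \pi \left(\left|{\omega}\right| + 1\right) e^{- \left|{\omega}\right|}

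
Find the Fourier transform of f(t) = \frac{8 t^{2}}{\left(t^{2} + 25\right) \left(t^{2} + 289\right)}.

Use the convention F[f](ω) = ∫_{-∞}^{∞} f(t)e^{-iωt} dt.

F(ω) = \frac{\pi \left(17 - 5 e^{12 \left|{\omega}\right|}\right) e^{- 17 \left|{\omega}\right|}}{33}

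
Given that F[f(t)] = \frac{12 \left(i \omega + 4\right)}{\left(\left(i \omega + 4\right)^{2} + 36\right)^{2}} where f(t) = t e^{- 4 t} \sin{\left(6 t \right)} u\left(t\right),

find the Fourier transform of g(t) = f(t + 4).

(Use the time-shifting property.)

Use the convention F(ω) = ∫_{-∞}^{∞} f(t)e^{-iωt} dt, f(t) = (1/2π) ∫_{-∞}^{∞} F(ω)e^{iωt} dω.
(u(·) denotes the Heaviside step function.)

F[g](ω) = \frac{12 \left(i \omega + 4\right) e^{4 i \omega}}{\left(\left(i \omega + 4\right)^{2} + 36\right)^{2}}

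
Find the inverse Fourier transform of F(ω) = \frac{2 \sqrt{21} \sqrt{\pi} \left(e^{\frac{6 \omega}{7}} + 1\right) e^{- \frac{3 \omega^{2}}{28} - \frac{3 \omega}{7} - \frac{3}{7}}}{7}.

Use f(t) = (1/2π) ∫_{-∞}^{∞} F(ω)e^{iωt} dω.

f(t) = 4 e^{- \frac{7 t^{2}}{3}} \cos{\left(2 t \right)}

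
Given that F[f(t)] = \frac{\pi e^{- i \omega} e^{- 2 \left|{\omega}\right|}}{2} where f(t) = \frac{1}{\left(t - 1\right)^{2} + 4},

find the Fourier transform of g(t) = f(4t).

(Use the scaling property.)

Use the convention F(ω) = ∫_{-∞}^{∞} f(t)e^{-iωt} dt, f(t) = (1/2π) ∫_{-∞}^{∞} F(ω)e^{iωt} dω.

F[g](ω) = \frac{\pi e^{- \frac{i \omega}{4} - \frac{\left|{\omega}\right|}{2}}}{8}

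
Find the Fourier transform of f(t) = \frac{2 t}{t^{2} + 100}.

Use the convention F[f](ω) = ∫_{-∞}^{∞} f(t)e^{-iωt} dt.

F(ω) = - 2 i \pi e^{- 10 \left|{\omega}\right|} \operatorname{sign}{\left(\omega \right)}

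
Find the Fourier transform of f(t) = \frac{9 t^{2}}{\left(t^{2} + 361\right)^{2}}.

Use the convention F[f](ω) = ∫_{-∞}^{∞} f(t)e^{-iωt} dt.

F(ω) = \frac{9 \pi \left(1 - 19 \left|{\omega}\right|\right) e^{- 19 \left|{\omega}\right|}}{38}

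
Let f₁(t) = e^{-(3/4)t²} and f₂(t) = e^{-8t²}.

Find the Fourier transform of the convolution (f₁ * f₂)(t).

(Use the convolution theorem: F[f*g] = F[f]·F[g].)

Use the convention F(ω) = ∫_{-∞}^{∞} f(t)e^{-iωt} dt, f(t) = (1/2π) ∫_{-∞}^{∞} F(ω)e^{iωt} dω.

F[f₁*f₂](ω) = \frac{\sqrt{6} \pi e^{- \frac{35 \omega^{2}}{96}}}{6}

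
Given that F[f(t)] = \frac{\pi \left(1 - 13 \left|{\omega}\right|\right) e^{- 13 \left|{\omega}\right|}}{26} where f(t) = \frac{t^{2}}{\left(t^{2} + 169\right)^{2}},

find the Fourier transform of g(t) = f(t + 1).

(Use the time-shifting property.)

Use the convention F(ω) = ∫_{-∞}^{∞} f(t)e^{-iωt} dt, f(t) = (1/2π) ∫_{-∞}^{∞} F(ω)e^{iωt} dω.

F[g](ω) = - \frac{\pi \left(13 \left|{\omega}\right| - 1\right) e^{i \omega - 13 \left|{\omega}\right|}}{26}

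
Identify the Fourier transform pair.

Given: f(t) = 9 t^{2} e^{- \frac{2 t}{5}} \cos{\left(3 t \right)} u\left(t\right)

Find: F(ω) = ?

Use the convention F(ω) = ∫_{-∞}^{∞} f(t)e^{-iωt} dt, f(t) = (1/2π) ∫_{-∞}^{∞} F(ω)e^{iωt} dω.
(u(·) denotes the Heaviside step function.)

F(ω) = \frac{2250 \left(- 3375 i \omega + \left(5 i \omega + 2\right)^{3} - 1350\right)}{\left(\left(5 i \omega + 2\right)^{2} + 225\right)^{3}}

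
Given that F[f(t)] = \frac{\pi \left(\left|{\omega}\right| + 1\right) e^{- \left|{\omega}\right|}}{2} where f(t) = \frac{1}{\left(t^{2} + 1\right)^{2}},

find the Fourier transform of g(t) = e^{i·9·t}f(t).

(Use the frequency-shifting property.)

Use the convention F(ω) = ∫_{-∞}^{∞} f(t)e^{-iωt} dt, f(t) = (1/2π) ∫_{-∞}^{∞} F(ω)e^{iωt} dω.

F[g](ω) = \frac{\pi \left(\left|{\omega - 9}\right| + 1\right) e^{- \left|{\omega - 9}\right|}}{2}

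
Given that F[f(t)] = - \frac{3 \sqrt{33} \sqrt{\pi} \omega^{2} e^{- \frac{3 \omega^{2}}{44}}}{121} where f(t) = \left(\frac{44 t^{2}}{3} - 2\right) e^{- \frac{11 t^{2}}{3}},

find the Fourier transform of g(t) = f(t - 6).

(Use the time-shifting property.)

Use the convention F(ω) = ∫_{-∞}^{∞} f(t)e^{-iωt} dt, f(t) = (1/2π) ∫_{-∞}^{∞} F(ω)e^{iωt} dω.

F[g](ω) = - \frac{3 \sqrt{33} \sqrt{\pi} \omega^{2} e^{- \frac{3 \omega \left(\omega + 88 i\right)}{44}}}{121}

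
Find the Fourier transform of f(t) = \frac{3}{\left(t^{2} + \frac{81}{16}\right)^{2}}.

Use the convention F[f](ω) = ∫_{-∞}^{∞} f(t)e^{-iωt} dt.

F(ω) = \frac{8 \pi \left(9 \left|{\omega}\right| + 4\right) e^{- \frac{9 \left|{\omega}\right|}{4}}}{243}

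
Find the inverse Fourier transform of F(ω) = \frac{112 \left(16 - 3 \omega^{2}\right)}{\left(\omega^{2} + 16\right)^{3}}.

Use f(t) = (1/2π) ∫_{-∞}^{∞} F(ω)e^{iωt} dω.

f(t) = 7 t^{2} e^{- 4 \left|{t}\right|}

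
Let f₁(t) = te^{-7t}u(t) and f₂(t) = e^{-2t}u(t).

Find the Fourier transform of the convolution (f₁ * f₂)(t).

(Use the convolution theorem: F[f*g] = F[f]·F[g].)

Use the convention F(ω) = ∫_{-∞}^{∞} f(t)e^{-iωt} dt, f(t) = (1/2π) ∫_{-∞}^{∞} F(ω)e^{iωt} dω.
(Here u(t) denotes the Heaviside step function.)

F[f₁*f₂](ω) = \frac{1}{\left(i \omega + 2\right) \left(i \omega + 7\right)^{2}}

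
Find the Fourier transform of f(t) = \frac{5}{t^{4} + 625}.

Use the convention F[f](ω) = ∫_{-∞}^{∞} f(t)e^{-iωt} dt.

F(ω) = \frac{\pi e^{- \frac{5 \sqrt{2} \left|{\omega}\right|}{2}} \sin{\left(\frac{5 \sqrt{2} \left|{\omega}\right|}{2} + \frac{\pi}{4} \right)}}{25}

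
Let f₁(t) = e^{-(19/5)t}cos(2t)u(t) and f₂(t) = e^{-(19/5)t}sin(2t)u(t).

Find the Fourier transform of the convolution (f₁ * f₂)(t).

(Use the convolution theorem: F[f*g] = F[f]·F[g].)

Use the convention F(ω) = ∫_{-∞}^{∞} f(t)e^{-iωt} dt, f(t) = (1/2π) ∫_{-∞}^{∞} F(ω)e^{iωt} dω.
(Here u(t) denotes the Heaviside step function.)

F[f₁*f₂](ω) = \frac{250 \left(5 i \omega + 19\right)}{\left(\left(5 i \omega + 19\right)^{2} + 100\right)^{2}}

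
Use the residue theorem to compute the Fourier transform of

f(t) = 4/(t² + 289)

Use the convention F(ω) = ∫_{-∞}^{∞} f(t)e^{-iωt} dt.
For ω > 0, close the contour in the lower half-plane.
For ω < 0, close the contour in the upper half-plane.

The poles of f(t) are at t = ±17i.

Let g(z) = f(z)e^{-iωz}; for large |z| the factor e^{-iωz} decays in the lower half-plane when ω > 0 and in the upper half-plane when ω < 0.

Case ω > 0 (lower half-plane, clockwise contour ⇒ F(ω) = -2πi·ΣRes):
  Res_{z = - 17 i} g(z) = \frac{2 i e^{- 17 \omega}}{17}
  F(ω) = -2πi·ΣRes = \frac{4 \pi e^{- 17 \omega}}{17}

Case ω < 0 (upper half-plane, counterclockwise contour ⇒ F(ω) = +2πi·ΣRes):
  Res_{z = 17 i} g(z) = - \frac{2 i e^{17 \omega}}{17}
  F(ω) = 2πi·ΣRes = \frac{4 \pi e^{17 \omega}}{17}

Both cases combine into a single formula in |ω|:

F(ω) = \frac{4 \pi e^{- 17 \left|{\omega}\right|}}{17}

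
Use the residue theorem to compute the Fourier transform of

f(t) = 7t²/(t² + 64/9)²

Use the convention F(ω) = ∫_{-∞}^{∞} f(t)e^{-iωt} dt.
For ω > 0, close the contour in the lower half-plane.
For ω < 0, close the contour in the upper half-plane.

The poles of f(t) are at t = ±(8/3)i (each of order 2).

Let g(z) = f(z)e^{-iωz}; for large |z| the factor e^{-iωz} decays in the lower half-plane when ω > 0 and in the upper half-plane when ω < 0.

Case ω > 0 (lower half-plane, clockwise contour ⇒ F(ω) = -2πi·ΣRes):
  Res_{z = - \frac{8 i}{3}} g(z) = \frac{7 i \left(3 - 8 \omega\right) e^{- \frac{8 \omega}{3}}}{32} (pole of order 2)
  F(ω) = -2πi·ΣRes = \frac{7 \pi \left(3 - 8 \omega\right) e^{- \frac{8 \omega}{3}}}{16}

Case ω < 0 (upper half-plane, counterclockwise contour ⇒ F(ω) = +2πi·ΣRes):
  Res_{z = \frac{8 i}{3}} g(z) = \frac{7 i \left(- 8 \omega - 3\right) e^{\frac{8 \omega}{3}}}{32} (pole of order 2)
  F(ω) = 2πi·ΣRes = \frac{7 \pi \left(8 \omega + 3\right) e^{\frac{8 \omega}{3}}}{16}

Both cases combine into a single formula in |ω|:

F(ω) = \frac{7 \pi \left(3 - 8 \left|{\omega}\right|\right) e^{- \frac{8 \left|{\omega}\right|}{3}}}{16}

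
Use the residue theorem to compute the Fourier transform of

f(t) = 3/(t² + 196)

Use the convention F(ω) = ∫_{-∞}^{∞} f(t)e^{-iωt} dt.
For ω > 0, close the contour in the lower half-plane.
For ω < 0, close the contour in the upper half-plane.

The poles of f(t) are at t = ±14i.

Let g(z) = f(z)e^{-iωz}; for large |z| the factor e^{-iωz} decays in the lower half-plane when ω > 0 and in the upper half-plane when ω < 0.

Case ω > 0 (lower half-plane, clockwise contour ⇒ F(ω) = -2πi·ΣRes):
  Res_{z = - 14 i} g(z) = \frac{3 i e^{- 14 \omega}}{28}
  F(ω) = -2πi·ΣRes = \frac{3 \pi e^{- 14 \omega}}{14}

Case ω < 0 (upper half-plane, counterclockwise contour ⇒ F(ω) = +2πi·ΣRes):
  Res_{z = 14 i} g(z) = - \frac{3 i e^{14 \omega}}{28}
  F(ω) = 2πi·ΣRes = \frac{3 \pi e^{14 \omega}}{14}

Both cases combine into a single formula in |ω|:

F(ω) = \frac{3 \pi e^{- 14 \left|{\omega}\right|}}{14}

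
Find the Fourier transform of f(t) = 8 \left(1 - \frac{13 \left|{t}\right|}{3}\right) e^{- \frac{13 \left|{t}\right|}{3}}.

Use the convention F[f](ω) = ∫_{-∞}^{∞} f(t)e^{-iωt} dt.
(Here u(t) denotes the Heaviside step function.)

F(ω) = \frac{11232 \omega^{2}}{\left(9 \omega^{2} + 169\right)^{2}}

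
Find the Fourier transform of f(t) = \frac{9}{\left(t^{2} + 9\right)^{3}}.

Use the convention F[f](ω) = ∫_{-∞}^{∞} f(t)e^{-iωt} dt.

F(ω) = \frac{\pi \left(3 \omega^{2} + 3 \left|{\omega}\right| + 1\right) e^{- 3 \left|{\omega}\right|}}{72}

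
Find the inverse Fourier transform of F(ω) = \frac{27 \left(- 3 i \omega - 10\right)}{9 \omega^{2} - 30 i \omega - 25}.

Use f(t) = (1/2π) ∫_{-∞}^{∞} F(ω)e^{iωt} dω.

f(t) = 9 \left(\frac{5 t}{3} + 1\right) e^{- \frac{5 t}{3}} u\left(t\right)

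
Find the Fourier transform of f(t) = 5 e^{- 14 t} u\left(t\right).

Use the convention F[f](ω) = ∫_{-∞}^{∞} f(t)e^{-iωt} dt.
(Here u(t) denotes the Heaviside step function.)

F(ω) = \frac{5}{i \omega + 14}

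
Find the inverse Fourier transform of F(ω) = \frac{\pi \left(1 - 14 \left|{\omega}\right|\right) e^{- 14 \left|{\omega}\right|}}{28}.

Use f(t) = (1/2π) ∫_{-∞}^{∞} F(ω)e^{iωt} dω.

f(t) = \frac{t^{2}}{\left(t^{2} + 196\right)^{2}}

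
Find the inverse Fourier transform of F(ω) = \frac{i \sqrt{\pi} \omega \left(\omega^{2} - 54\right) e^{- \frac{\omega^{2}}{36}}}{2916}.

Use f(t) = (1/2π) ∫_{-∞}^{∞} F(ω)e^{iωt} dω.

f(t) = 6 t^{3} e^{- 9 t^{2}}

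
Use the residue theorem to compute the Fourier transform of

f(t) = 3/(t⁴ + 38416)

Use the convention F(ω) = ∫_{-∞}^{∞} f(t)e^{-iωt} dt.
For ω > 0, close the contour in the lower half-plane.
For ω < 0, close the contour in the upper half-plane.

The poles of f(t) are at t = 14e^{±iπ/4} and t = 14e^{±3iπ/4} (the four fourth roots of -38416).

Let g(z) = f(z)e^{-iωz}; for large |z| the factor e^{-iωz} decays in the lower half-plane when ω > 0 and in the upper half-plane when ω < 0.

Case ω > 0 (lower half-plane, clockwise contour ⇒ F(ω) = -2πi·ΣRes):
  Res_{z = - 7 \sqrt{2} - 7 \sqrt{2} i} g(z) = \frac{3 \sqrt{2} i \left(1 - i\right) e^{7 \sqrt{2} \omega \left(-1 + i\right)}}{21952}
  Res_{z = 7 \sqrt{2} - 7 \sqrt{2} i} g(z) = \frac{3 \sqrt{2} i \left(1 + i\right) e^{- 7 \sqrt{2} \omega \left(1 + i\right)}}{21952}
  F(ω) = -2πi·ΣRes = \frac{3 \sqrt{2} \pi \left(1 - i\right) \left(e^{14 \sqrt{2} i \omega} + i\right) e^{- 7 \sqrt{2} \omega \left(1 + i\right)}}{10976} = \frac{3 \pi e^{- 7 \sqrt{2} \omega} \sin{\left(7 \sqrt{2} \omega + \frac{\pi}{4} \right)}}{2744}

Case ω < 0 (upper half-plane, counterclockwise contour ⇒ F(ω) = +2πi·ΣRes):
  Res_{z = 7 \sqrt{2} + 7 \sqrt{2} i} g(z) = \frac{3 \sqrt{2} i \left(-1 + i\right) e^{7 \sqrt{2} \omega \left(1 - i\right)}}{21952}
  Res_{z = - 7 \sqrt{2} + 7 \sqrt{2} i} g(z) = \frac{3 \sqrt{2} \left(1 - i\right) e^{7 \sqrt{2} \omega \left(1 + i\right)}}{21952}
  F(ω) = 2πi·ΣRes = - \frac{3 \sqrt{2} i \pi \left(i \left(1 - i\right) e^{7 \sqrt{2} \omega \left(1 - i\right)} - \left(1 - i\right) e^{7 \sqrt{2} \omega \left(1 + i\right)}\right)}{10976} = \frac{3 \pi e^{7 \sqrt{2} \omega} \cos{\left(7 \sqrt{2} \omega + \frac{\pi}{4} \right)}}{2744}

Both cases combine into a single formula in |ω|:

F(ω) = \frac{3 \pi e^{- 7 \sqrt{2} \left|{\omega}\right|} \sin{\left(7 \sqrt{2} \left|{\omega}\right| + \frac{\pi}{4} \right)}}{2744}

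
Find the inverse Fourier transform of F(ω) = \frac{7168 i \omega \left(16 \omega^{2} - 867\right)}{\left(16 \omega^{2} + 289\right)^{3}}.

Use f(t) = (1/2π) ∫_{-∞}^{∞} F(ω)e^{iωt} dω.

f(t) = 7 t e^{- \frac{17 \left|{t}\right|}{4}} \left|{t}\right|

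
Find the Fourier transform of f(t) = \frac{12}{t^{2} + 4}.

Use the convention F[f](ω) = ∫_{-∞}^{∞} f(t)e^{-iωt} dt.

F(ω) = 6 \pi e^{- 2 \left|{\omega}\right|}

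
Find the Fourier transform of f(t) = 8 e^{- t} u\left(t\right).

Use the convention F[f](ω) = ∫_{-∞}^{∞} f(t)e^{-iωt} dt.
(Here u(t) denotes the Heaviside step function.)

F(ω) = \frac{8}{i \omega + 1}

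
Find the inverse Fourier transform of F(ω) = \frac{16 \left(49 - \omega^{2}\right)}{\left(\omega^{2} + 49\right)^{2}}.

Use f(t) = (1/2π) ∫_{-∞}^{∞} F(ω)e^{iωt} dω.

f(t) = 8 e^{- 7 \left|{t}\right|} \left|{t}\right|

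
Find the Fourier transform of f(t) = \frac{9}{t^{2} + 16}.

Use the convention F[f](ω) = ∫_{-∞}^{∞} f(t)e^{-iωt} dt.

F(ω) = \frac{9 \pi e^{- 4 \left|{\omega}\right|}}{4}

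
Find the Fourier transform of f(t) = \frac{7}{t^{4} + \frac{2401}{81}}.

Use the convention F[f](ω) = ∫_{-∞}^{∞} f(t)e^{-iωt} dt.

F(ω) = \frac{27 \pi e^{- \frac{7 \sqrt{2} \left|{\omega}\right|}{6}} \sin{\left(\frac{7 \sqrt{2} \left|{\omega}\right|}{6} + \frac{\pi}{4} \right)}}{49}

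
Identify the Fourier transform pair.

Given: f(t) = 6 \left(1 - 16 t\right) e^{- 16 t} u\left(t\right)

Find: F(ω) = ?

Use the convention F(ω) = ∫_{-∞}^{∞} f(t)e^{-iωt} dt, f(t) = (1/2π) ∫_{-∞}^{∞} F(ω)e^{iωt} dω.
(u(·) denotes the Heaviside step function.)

F(ω) = \frac{6 i \omega}{- \omega^{2} + 32 i \omega + 256}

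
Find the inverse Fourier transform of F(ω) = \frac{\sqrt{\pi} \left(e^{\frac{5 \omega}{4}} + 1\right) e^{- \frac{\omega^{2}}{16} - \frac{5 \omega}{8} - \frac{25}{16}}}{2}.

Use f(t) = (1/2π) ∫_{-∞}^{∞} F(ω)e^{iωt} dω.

f(t) = 2 e^{- 4 t^{2}} \cos{\left(5 t \right)}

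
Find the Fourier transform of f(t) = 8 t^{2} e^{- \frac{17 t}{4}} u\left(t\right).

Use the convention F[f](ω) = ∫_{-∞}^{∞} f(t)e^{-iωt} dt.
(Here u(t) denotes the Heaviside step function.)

F(ω) = \frac{1024}{\left(4 i \omega + 17\right)^{3}}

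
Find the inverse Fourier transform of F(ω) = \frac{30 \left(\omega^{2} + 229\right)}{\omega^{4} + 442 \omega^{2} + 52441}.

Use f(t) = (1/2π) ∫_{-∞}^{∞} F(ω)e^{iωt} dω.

f(t) = e^{- 15 \left|{t}\right|} \cos{\left(2 \left|{t}\right| \right)}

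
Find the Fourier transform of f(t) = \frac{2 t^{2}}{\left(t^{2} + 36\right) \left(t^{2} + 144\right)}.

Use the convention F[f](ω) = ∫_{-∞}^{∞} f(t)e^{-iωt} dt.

F(ω) = \frac{\pi \left(2 - e^{6 \left|{\omega}\right|}\right) e^{- 12 \left|{\omega}\right|}}{9}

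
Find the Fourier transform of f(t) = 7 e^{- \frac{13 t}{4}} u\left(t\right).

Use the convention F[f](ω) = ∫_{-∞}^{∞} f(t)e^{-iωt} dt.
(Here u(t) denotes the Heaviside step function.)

F(ω) = \frac{28}{4 i \omega + 13}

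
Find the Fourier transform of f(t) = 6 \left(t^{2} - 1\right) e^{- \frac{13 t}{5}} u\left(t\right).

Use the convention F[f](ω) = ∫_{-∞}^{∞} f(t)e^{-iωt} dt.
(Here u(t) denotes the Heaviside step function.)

F(ω) = \frac{30 \left(250 i \omega - \left(5 i \omega + 13\right)^{3} + 650\right)}{\left(5 i \omega + 13\right)^{4}}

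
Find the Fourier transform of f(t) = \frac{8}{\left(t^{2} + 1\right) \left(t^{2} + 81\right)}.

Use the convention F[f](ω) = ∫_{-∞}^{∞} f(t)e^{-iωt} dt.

F(ω) = \frac{\pi e^{- \left|{\omega}\right|}}{10} - \frac{\pi e^{- 9 \left|{\omega}\right|}}{90}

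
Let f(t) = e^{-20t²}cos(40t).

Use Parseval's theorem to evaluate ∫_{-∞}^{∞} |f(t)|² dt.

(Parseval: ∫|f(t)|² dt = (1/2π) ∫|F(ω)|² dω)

∫|f(t)|² dt = \frac{\sqrt{10} \sqrt{\pi} \left(1 + e^{40}\right)}{40 e^{40}}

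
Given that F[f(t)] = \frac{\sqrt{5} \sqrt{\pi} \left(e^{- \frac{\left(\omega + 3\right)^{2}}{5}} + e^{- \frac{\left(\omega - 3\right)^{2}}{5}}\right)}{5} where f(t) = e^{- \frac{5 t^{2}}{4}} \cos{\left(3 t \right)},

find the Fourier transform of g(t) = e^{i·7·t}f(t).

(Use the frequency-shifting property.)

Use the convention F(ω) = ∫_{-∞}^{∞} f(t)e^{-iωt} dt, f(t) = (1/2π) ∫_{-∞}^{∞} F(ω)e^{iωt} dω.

F[g](ω) = \frac{\sqrt{5} \sqrt{\pi} \left(e^{\frac{8 \omega}{5} + 20} + e^{4 \omega + \frac{16}{5}}\right) e^{- \frac{\omega^{2}}{5} - \frac{116}{5}}}{5}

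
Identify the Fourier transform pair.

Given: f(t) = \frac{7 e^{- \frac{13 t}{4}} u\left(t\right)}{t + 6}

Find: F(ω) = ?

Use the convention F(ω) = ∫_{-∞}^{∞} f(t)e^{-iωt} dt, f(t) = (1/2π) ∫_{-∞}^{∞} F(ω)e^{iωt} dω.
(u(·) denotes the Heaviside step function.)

F(ω) = 7 e^{6 i \omega + \frac{39}{2}} \operatorname{E}_{1}\left(6 i \omega + \frac{39}{2}\right)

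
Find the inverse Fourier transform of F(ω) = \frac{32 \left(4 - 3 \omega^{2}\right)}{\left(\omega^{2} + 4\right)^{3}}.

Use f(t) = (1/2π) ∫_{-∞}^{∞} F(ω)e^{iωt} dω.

f(t) = 4 t^{2} e^{- 2 \left|{t}\right|}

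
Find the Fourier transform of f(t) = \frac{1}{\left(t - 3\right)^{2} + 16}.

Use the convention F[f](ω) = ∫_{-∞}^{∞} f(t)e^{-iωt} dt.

F(ω) = \frac{\pi e^{- 3 i \omega - 4 \left|{\omega}\right|}}{4}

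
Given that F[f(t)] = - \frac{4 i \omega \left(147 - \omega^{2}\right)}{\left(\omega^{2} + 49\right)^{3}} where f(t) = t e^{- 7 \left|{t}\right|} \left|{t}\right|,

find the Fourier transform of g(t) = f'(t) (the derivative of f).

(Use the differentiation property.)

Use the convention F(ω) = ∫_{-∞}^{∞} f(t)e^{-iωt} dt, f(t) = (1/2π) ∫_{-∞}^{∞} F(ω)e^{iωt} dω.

F[g](ω) = \frac{4 \omega^{2} \left(147 - \omega^{2}\right)}{\left(\omega^{2} + 49\right)^{3}}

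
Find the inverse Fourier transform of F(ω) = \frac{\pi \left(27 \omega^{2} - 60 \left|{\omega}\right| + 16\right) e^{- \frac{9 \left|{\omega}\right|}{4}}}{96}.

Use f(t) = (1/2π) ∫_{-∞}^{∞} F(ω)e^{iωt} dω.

f(t) = \frac{t^{4}}{\left(t^{2} + \frac{81}{16}\right)^{3}}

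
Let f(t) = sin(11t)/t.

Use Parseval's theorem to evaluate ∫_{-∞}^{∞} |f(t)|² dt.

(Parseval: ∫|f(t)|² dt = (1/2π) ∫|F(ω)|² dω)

∫|f(t)|² dt = 11 \pi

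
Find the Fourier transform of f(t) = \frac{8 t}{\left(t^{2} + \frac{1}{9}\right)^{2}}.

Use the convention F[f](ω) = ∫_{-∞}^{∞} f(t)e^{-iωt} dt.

F(ω) = - 12 i \pi \omega e^{- \frac{\left|{\omega}\right|}{3}}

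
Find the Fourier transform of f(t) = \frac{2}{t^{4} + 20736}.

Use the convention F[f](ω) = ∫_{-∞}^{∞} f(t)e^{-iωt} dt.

F(ω) = \frac{\pi e^{- 6 \sqrt{2} \left|{\omega}\right|} \sin{\left(6 \sqrt{2} \left|{\omega}\right| + \frac{\pi}{4} \right)}}{864}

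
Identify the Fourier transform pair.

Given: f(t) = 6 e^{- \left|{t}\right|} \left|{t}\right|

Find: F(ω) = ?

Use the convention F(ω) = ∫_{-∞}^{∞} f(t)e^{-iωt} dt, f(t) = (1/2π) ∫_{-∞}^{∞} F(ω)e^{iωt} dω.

F(ω) = \frac{12 \left(1 - \omega^{2}\right)}{\left(\omega^{2} + 1\right)^{2}}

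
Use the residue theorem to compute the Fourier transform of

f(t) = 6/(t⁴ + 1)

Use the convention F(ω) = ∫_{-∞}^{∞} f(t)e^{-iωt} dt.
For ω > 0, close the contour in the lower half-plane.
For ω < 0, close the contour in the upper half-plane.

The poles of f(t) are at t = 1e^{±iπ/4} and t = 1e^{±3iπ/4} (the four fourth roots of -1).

Let g(z) = f(z)e^{-iωz}; for large |z| the factor e^{-iωz} decays in the lower half-plane when ω > 0 and in the upper half-plane when ω < 0.

Case ω > 0 (lower half-plane, clockwise contour ⇒ F(ω) = -2πi·ΣRes):
  Res_{z = - \frac{\sqrt{2}}{2} - \frac{\sqrt{2} i}{2}} g(z) = \frac{3 \sqrt{2} i \left(1 - i\right) e^{\frac{\sqrt{2} \omega \left(-1 + i\right)}{2}}}{4}
  Res_{z = \frac{\sqrt{2}}{2} - \frac{\sqrt{2} i}{2}} g(z) = \frac{3 \sqrt{2} i \left(1 + i\right) e^{- \frac{\sqrt{2} \omega \left(1 + i\right)}{2}}}{4}
  F(ω) = -2πi·ΣRes = \frac{3 \sqrt{2} \pi \left(1 - i\right) \left(e^{\sqrt{2} i \omega} + i\right) e^{- \frac{\sqrt{2} \omega \left(1 + i\right)}{2}}}{2} = 6 \pi e^{- \frac{\sqrt{2} \omega}{2}} \sin{\left(\frac{\sqrt{2} \omega}{2} + \frac{\pi}{4} \right)}

Case ω < 0 (upper half-plane, counterclockwise contour ⇒ F(ω) = +2πi·ΣRes):
  Res_{z = \frac{\sqrt{2}}{2} + \frac{\sqrt{2} i}{2}} g(z) = \frac{3 \sqrt{2} i \left(-1 + i\right) e^{\frac{\sqrt{2} \omega \left(1 - i\right)}{2}}}{4}
  Res_{z = - \frac{\sqrt{2}}{2} + \frac{\sqrt{2} i}{2}} g(z) = \frac{3 \sqrt{2} \left(1 - i\right) e^{\frac{\sqrt{2} \omega \left(1 + i\right)}{2}}}{4}
  F(ω) = 2πi·ΣRes = - \frac{3 \sqrt{2} i \pi \left(i \left(1 - i\right) e^{\frac{\sqrt{2} \omega \left(1 - i\right)}{2}} - \left(1 - i\right) e^{\frac{\sqrt{2} \omega \left(1 + i\right)}{2}}\right)}{2} = 6 \pi e^{\frac{\sqrt{2} \omega}{2}} \cos{\left(\frac{\sqrt{2} \omega}{2} + \frac{\pi}{4} \right)}

Both cases combine into a single formula in |ω|:

F(ω) = 6 \pi e^{- \frac{\sqrt{2} \left|{\omega}\right|}{2}} \sin{\left(\frac{\sqrt{2} \left|{\omega}\right|}{2} + \frac{\pi}{4} \right)}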